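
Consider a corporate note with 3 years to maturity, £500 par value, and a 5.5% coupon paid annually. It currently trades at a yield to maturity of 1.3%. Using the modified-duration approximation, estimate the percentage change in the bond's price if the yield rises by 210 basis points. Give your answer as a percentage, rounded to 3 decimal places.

-5.920%

Periodic yield y = 0.013. Modified duration first:
  t   CF        PV=CF/(1+0.013)^t    t·PV
  1        27.50        27.1471        27.1471
  2        27.50        26.7987        53.5974
  3       527.50       507.4510     1,522.3531
  Σ                    561.3968     1,603.0976
P = 561.3968; D_Mac = 2.85555 yrs; D_mod = 2.85555/(1+0.013) = 2.81891 yrs.
ΔP/P ≈ -D_mod · Δy = -2.81891 × (+0.021) = -0.059197 = -5.9197%.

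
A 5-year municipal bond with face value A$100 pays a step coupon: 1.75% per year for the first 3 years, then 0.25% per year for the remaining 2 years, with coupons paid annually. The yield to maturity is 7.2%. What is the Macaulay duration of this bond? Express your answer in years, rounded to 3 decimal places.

4.813 years

Periodic yield y = 0.072. Discount each cash flow and weight by its year:
  t   CF        PV=CF/(1+0.072)^t    t·PV
  1         1.75         1.6325         1.6325
  2         1.75         1.5228         3.0456
  3         1.75         1.4205         4.2616
  4         0.25         0.1893         0.7572
  5       100.25        70.8126       354.0629
  Σ                     75.5777       363.7599
Price P = Σ PV = 75.5777.
Macaulay duration = Σ(t·PV) / P = 363.7599 / 75.5777 = 4.81306 years.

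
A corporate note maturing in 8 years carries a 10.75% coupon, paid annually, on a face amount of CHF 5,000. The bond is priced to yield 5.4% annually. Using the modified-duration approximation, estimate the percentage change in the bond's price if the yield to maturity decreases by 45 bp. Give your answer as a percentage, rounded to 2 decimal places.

Periodic yield y = 0.054. Modified duration first:
  t   CF        PV=CF/(1+0.054)^t    t·PV
  1       537.50       509.9620       509.9620
  2       537.50       483.8350       967.6699
  3       537.50       459.0465     1,377.1394
  4       537.50       435.5279     1,742.1118
  5       537.50       413.2144     2,066.0718
  6       537.50       392.0440     2,352.2640
  7       537.50       371.9582     2,603.7077
  8     5,537.50     3,635.7068    29,085.6544
  Σ                  6,701.2948    40,704.5810
P = 6,701.2948; D_Mac = 6.07414 yrs; D_mod = 6.07414/(1+0.054) = 5.76294 yrs.
ΔP/P ≈ -D_mod · Δy = -5.76294 × (-0.0045) = +0.025933 = +2.5933%.

+2.59%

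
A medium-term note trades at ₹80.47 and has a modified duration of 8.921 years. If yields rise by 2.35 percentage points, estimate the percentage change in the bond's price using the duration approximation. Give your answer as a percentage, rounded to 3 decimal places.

-20.964%

Duration approximation: ΔP/P ≈ -D_mod · Δy = -8.921 × (+0.0235) = -0.2096435.
As a percentage: -20.96435%.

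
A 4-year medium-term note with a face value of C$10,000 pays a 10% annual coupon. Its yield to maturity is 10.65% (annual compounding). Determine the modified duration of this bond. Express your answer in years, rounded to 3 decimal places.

Periodic yield y = 0.1065. First find Macaulay duration:
  t   CF        PV=CF/(1+0.1065)^t    t·PV
  1     1,000.00       903.7506       903.7506
  2     1,000.00       816.7651     1,633.5302
  3     1,000.00       738.1519     2,214.4557
  4    11,000.00     7,338.1572    29,352.6289
  Σ                  9,796.8248    34,104.3653
P = 9,796.8248; Macaulay duration = 34,104.3653 / 9,796.8248 = 3.48117 years.
Modified duration = D_Mac / (1 + y) = 3.48117 / 1.1065 = 3.14611 years.

3.146 years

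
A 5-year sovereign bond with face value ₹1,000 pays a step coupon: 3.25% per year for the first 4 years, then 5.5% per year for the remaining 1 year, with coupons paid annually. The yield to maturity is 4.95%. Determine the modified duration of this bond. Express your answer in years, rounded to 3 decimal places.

4.466 years

Periodic yield y = 0.0495. First find Macaulay duration:
  t   CF        PV=CF/(1+0.0495)^t    t·PV
  1        32.50        30.9671        30.9671
  2        32.50        29.5066        59.0131
  3        32.50        28.1149        84.3446
  4        32.50        26.7888       107.1553
  5     1,055.00       828.5911     4,142.9553
  Σ                    943.9684     4,424.4354
P = 943.9684; Macaulay duration = 4,424.4354 / 943.9684 = 4.68706 years.
Modified duration = D_Mac / (1 + y) = 4.68706 / 1.0495 = 4.46599 years.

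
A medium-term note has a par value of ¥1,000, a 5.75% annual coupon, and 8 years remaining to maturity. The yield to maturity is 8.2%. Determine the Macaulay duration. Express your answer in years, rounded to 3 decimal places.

6.509 years

Periodic yield y = 0.082. Discount each cash flow and weight by its year:
  t   CF        PV=CF/(1+0.082)^t    t·PV
  1        57.50        53.1423        53.1423
  2        57.50        49.1149        98.2298
  3        57.50        45.3927       136.1781
  4        57.50        41.9526       167.8104
  5        57.50        38.7732       193.8660
  6        57.50        35.8347       215.0085
  7        57.50        33.1190       231.8329
  8     1,057.50       562.9402     4,503.5219
  Σ                    860.2697     5,599.5898
Price P = Σ PV = 860.2697.
Macaulay duration = Σ(t·PV) / P = 5,599.5898 / 860.2697 = 6.50911 years.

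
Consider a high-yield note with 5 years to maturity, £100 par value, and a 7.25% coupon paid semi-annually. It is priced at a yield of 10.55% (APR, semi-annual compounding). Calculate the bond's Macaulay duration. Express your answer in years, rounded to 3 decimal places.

4.222 years

Periodic yield y = 0.05275. Discount each cash flow and weight by its period:
  t   CF        PV=CF/(1+0.05275)^t    t·PV
  1        3.625         3.4434         3.4434
  2        3.625         3.2708         6.5417
  3        3.625         3.1069         9.3208
  4        3.625         2.9513        11.8050
  5        3.625         2.8034        14.0169
  6        3.625         2.6629        15.9775
  7        3.625         2.5295        17.7064
  8        3.625         2.4027        19.2219
  9        3.625         2.2823        20.5411
  10     103.625        61.9744       619.7436
  Σ                     87.4276       738.3181
Price P = Σ PV = 87.4276.
Macaulay duration = Σ(t·PV) / P = 738.3181 / 87.4276 = 8.44491 half-year periods.
In years: 8.44491 / 2 = 4.22246 years.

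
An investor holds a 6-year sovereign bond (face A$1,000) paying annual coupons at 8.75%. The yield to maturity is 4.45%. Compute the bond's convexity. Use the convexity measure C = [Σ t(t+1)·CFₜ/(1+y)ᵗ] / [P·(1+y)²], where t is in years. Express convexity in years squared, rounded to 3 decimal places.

30.245

With y = 0.0445:
  t   CF        PV=CF/(1+0.0445)^t    t·PV        t(t+1)·PV
  1        87.50        83.7721        83.7721         167.5443
  2        87.50        80.2031       160.4062         481.2186
  3        87.50        76.7861       230.3584         921.4334
  4        87.50        73.5147       294.0589       1,470.2943
  5        87.50        70.3827       351.9134       2,111.4806
  6     1,087.50       837.4880     5,024.9281      35,174.4966
  Σ                  1,222.1468     6,145.4371      40,326.4677
P = 1,222.1468.
Convexity = Σ t(t+1)·PV / [P·(1+y)²] = 40,326.4677 / (1,222.1468 × 1.090980) = 30.24475.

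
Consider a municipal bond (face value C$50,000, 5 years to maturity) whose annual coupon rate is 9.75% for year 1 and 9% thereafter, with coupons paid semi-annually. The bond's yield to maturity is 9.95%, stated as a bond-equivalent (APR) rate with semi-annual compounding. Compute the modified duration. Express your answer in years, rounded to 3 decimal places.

3.897 years

Periodic yield y = 0.04975. First find Macaulay duration:
  t   CF        PV=CF/(1+0.04975)^t    t·PV
  1     2,437.50     2,321.9814     2,321.9814
  2     2,437.50     2,211.9375     4,423.8751
  3     2,250.00     1,945.0236     5,835.0707
  4     2,250.00     1,852.8446     7,411.3782
  5     2,250.00     1,765.0341     8,825.1705
  6     2,250.00     1,681.3852    10,088.3112
  7     2,250.00     1,601.7006    11,211.9041
  8     2,250.00     1,525.7924    12,206.3393
  9     2,250.00     1,453.4817    13,081.3353
  10   52,250.00    32,153.4413   321,534.4134
  Σ                 48,512.6224   396,939.7792
P = 48,512.6224; Macaulay duration = 396,939.7792 / 48,512.6224 = 8.18220 half-year periods = 4.09110 years.
Modified duration = D_Mac / (1 + y) = 4.09110 / 1.04975 = 3.89721 years.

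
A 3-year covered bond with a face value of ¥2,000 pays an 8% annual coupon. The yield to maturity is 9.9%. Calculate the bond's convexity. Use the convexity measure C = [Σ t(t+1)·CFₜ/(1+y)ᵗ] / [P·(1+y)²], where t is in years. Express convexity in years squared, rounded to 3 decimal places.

8.957

With y = 0.099:
  t   CF        PV=CF/(1+0.099)^t    t·PV        t(t+1)·PV
  1       160.00       145.5869       145.5869         291.1738
  2       160.00       132.4722       264.9443         794.8329
  3     2,160.00     1,627.2740     4,881.8219      19,527.2875
  Σ                  1,905.3330     5,292.3531      20,613.2942
P = 1,905.3330.
Convexity = Σ t(t+1)·PV / [P·(1+y)²] = 20,613.2942 / (1,905.3330 × 1.207801) = 8.95738.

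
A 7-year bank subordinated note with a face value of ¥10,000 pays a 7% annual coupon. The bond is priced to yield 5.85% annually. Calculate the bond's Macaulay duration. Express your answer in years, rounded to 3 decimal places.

5.809 years

Periodic yield y = 0.0585. Discount each cash flow and weight by its year:
  t   CF        PV=CF/(1+0.0585)^t    t·PV
  1       700.00       661.3132       661.3132
  2       700.00       624.7645     1,249.5289
  3       700.00       590.2357     1,770.7070
  4       700.00       557.6152     2,230.4607
  5       700.00       526.7975     2,633.9876
  6       700.00       497.6831     2,986.0984
  7    10,700.00     7,187.0016    50,309.0112
  Σ                 10,645.4107    61,841.1071
Price P = Σ PV = 10,645.4107.
Macaulay duration = Σ(t·PV) / P = 61,841.1071 / 10,645.4107 = 5.80918 years.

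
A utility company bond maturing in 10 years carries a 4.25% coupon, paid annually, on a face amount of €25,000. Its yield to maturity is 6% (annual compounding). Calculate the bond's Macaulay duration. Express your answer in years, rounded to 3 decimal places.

8.213 years

Periodic yield y = 0.06. Discount each cash flow and weight by its year:
  t   CF        PV=CF/(1+0.06)^t    t·PV
  1     1,062.50     1,002.3585     1,002.3585
  2     1,062.50       945.6212     1,891.2424
  3     1,062.50       892.0955     2,676.2865
  4     1,062.50       841.5995     3,366.3981
  5     1,062.50       793.9618     3,969.8090
  6     1,062.50       749.0206     4,494.1234
  7     1,062.50       706.6232     4,946.3623
  8     1,062.50       666.6256     5,333.0052
  9     1,062.50       628.8921     5,660.0291
  10   26,062.50    14,553.1639   145,531.6387
  Σ                 21,779.9619   178,871.2532
Price P = Σ PV = 21,779.9619.
Macaulay duration = Σ(t·PV) / P = 178,871.2532 / 21,779.9619 = 8.21265 years.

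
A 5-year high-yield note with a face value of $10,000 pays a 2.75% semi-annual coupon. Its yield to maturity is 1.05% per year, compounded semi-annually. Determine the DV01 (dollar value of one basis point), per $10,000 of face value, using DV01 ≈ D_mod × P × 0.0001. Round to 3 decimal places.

Periodic yield y = 0.00525.
  t   CF        PV=CF/(1+0.00525)^t    t·PV
  1       137.50       136.7819       136.7819
  2       137.50       136.0675       272.1351
  3       137.50       135.3569       406.0707
  4       137.50       134.6500       538.6000
  5       137.50       133.9468       669.7339
  6       137.50       133.2472       799.4834
  7       137.50       132.5513       927.8594
  8       137.50       131.8591     1,054.8726
  9       137.50       131.1704     1,180.5339
  10   10,137.50     9,620.3318    96,203.3177
  Σ                 10,825.9630   102,189.3887
P = 10,825.9630; D_Mac = 9.43929 half-year periods = 4.71964 yrs; D_mod = 4.69500 yrs.
DV01 ≈ 4.69500 × 10,825.9630 × 0.0001 = 5.082785.

$5.083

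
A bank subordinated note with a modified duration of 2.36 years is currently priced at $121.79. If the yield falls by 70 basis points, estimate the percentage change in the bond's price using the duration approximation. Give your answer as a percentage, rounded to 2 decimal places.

Duration approximation: ΔP/P ≈ -D_mod · Δy = -2.36 × (-0.007) = +0.016520.
As a percentage: +1.6520%.

+1.65%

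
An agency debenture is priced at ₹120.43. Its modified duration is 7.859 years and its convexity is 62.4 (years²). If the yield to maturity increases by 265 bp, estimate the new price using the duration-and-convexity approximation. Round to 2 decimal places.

₹97.99

Duration effect: -D_mod·Δy = -7.859 × (+0.0265) = -0.2082635
Convexity effect: ½·C·(Δy)² = 0.5 × 62.4 × (0.0265)² = +0.0219102
ΔP/P ≈ -0.2082635 + 0.0219102 = -0.1863533
New price ≈ 120.43 × (1 - 0.1863533) = 97.987472081.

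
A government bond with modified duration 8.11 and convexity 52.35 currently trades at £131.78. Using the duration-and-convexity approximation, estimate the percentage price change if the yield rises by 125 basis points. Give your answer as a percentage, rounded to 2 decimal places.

Duration effect: -D_mod·Δy = -8.11 × (+0.0125) = -0.101375
Convexity effect: ½·C·(Δy)² = 0.5 × 52.35 × (0.0125)² = +0.00408984375
ΔP/P ≈ -0.101375 + 0.00408984375 = -0.09728515625
= -9.728515625%.

-9.73%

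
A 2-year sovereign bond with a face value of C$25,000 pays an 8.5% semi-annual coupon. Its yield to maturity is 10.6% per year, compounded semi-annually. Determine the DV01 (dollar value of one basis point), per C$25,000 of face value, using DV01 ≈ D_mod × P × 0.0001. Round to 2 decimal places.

C$4.29

Periodic yield y = 0.053.
  t   CF        PV=CF/(1+0.053)^t    t·PV
  1     1,062.50     1,009.0218     1,009.0218
  2     1,062.50       958.2354     1,916.4707
  3     1,062.50       910.0051     2,730.0153
  4    26,062.50    21,198.3758    84,793.5033
  Σ                 24,075.6381    90,449.0112
P = 24,075.6381; D_Mac = 3.75687 half-year periods = 1.87843 yrs; D_mod = 1.78389 yrs.
DV01 ≈ 1.78389 × 24,075.6381 × 0.0001 = 4.294825.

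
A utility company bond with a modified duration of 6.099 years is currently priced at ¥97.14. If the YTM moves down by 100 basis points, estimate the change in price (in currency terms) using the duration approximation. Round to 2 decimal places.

+¥5.92

Duration approximation: ΔP/P ≈ -D_mod · Δy = -6.099 × (-0.01) = +0.060990.
ΔP ≈ 97.14 × (+0.060990) = +5.9245686.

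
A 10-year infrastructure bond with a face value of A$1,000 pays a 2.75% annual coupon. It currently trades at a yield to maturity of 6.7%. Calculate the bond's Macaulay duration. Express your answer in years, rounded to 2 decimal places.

8.63 years

Periodic yield y = 0.067. Discount each cash flow and weight by its year:
  t   CF        PV=CF/(1+0.067)^t    t·PV
  1        27.50        25.7732        25.7732
  2        27.50        24.1548        48.3096
  3        27.50        22.6381        67.9142
  4        27.50        21.2166        84.8662
  5        27.50        19.8843        99.4216
  6        27.50        18.6357       111.8143
  7        27.50        17.4655       122.2587
  8        27.50        16.3688       130.9505
  9        27.50        15.3410       138.0688
  10    1,027.50       537.2020     5,372.0202
  Σ                    718.6800     6,201.3974
Price P = Σ PV = 718.6800.
Macaulay duration = Σ(t·PV) / P = 6,201.3974 / 718.6800 = 8.62887 years.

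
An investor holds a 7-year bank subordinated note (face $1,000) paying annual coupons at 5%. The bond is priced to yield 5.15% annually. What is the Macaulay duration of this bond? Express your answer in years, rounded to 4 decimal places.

Periodic yield y = 0.0515. Discount each cash flow and weight by its year:
  t   CF        PV=CF/(1+0.0515)^t    t·PV
  1        50.00        47.5511        47.5511
  2        50.00        45.2222        90.4444
  3        50.00        43.0073       129.0219
  4        50.00        40.9009       163.6036
  5        50.00        38.8977       194.4884
  6        50.00        36.9926       221.9553
  7     1,050.00       738.7957     5,171.5699
  Σ                    991.3674     6,018.6346
Price P = Σ PV = 991.3674.
Macaulay duration = Σ(t·PV) / P = 6,018.6346 / 991.3674 = 6.07104 years.

6.0710 years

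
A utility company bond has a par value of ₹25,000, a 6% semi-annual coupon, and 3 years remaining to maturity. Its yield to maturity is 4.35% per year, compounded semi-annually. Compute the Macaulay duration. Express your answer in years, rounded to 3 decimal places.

2.795 years

Periodic yield y = 0.02175. Discount each cash flow and weight by its period:
  t   CF        PV=CF/(1+0.02175)^t    t·PV
  1       750.00       734.0347       734.0347
  2       750.00       718.4093     1,436.8187
  3       750.00       703.1166     2,109.3497
  4       750.00       688.1493     2,752.5972
  5       750.00       673.5007     3,367.5033
  6    25,750.00    22,631.2924   135,787.7542
  Σ                 26,148.5030   146,188.0578
Price P = Σ PV = 26,148.5030.
Macaulay duration = Σ(t·PV) / P = 146,188.0578 / 26,148.5030 = 5.59069 half-year periods.
In years: 5.59069 / 2 = 2.79534 years.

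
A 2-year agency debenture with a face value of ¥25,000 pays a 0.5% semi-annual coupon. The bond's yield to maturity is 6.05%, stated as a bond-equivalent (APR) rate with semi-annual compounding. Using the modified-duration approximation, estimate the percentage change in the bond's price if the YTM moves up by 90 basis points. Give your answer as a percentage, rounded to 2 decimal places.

Periodic yield y = 0.03025. Modified duration first:
  t   CF        PV=CF/(1+0.03025)^t    t·PV
  1        62.50        60.6649        60.6649
  2        62.50        58.8837       117.7673
  3        62.50        57.1547       171.4642
  4    25,062.50    22,246.1006    88,984.4025
  Σ                 22,422.8039    89,334.2988
P = 22,422.8039; D_Mac = 3.98408 half-year periods = 1.99204 yrs; D_mod = 1.99204/(1+0.03025) = 1.93355 yrs.
ΔP/P ≈ -D_mod · Δy = -1.93355 × (+0.009) = -0.017402 = -1.7402%.

-1.74%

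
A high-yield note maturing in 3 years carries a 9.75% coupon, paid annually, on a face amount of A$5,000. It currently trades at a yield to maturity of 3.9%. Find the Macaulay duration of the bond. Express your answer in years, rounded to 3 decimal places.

Periodic yield y = 0.039. Discount each cash flow and weight by its year:
  t   CF        PV=CF/(1+0.039)^t    t·PV
  1       487.50       469.2012       469.2012
  2       487.50       451.5892       903.1784
  3     5,487.50     4,892.4668    14,677.4005
  Σ                  5,813.2572    16,049.7800
Price P = Σ PV = 5,813.2572.
Macaulay duration = Σ(t·PV) / P = 16,049.7800 / 5,813.2572 = 2.76089 years.

2.761 years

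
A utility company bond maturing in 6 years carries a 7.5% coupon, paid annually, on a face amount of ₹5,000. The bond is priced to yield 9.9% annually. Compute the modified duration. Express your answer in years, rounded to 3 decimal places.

Periodic yield y = 0.099. First find Macaulay duration:
  t   CF        PV=CF/(1+0.099)^t    t·PV
  1       375.00       341.2193       341.2193
  2       375.00       310.4816       620.9632
  3       375.00       282.5128       847.5385
  4       375.00       257.0635     1,028.2542
  5       375.00       233.9068     1,169.5339
  6     5,375.00     3,050.6495    18,303.8970
  Σ                  4,475.8336    22,311.4062
P = 4,475.8336; Macaulay duration = 22,311.4062 / 4,475.8336 = 4.98486 years.
Modified duration = D_Mac / (1 + y) = 4.98486 / 1.099 = 4.53581 years.

4.536 years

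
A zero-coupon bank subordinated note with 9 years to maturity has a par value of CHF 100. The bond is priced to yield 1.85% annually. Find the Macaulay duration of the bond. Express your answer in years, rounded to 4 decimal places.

9.0000 years

A zero-coupon bond has a single cash flow at maturity, so its Macaulay duration equals its maturity: 9 years.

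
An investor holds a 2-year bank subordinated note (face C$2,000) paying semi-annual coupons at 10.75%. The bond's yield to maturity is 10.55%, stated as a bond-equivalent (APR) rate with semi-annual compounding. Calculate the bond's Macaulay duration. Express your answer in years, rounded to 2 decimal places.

Periodic yield y = 0.05275. Discount each cash flow and weight by its period:
  t   CF        PV=CF/(1+0.05275)^t    t·PV
  1       107.50       102.1135       102.1135
  2       107.50        96.9969       193.9938
  3       107.50        92.1367       276.4101
  4     2,107.50     1,715.7997     6,863.1987
  Σ                  2,007.0468     7,435.7162
Price P = Σ PV = 2,007.0468.
Macaulay duration = Σ(t·PV) / P = 7,435.7162 / 2,007.0468 = 3.70480 half-year periods.
In years: 3.70480 / 2 = 1.85240 years.

1.85 years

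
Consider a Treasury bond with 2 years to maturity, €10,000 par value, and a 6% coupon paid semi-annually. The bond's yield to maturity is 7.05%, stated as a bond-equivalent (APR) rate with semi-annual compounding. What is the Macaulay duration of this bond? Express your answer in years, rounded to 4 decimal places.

Periodic yield y = 0.03525. Discount each cash flow and weight by its period:
  t   CF        PV=CF/(1+0.03525)^t    t·PV
  1       300.00       289.7851       289.7851
  2       300.00       279.9180       559.8359
  3       300.00       270.3868       811.1605
  4    10,300.00     8,967.1879    35,868.7514
  Σ                  9,807.2777    37,529.5329
Price P = Σ PV = 9,807.2777.
Macaulay duration = Σ(t·PV) / P = 37,529.5329 / 9,807.2777 = 3.82670 half-year periods.
In years: 3.82670 / 2 = 1.91335 years.

1.9134 years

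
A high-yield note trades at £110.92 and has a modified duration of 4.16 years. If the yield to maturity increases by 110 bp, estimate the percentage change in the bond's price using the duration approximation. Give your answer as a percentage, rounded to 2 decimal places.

Duration approximation: ΔP/P ≈ -D_mod · Δy = -4.16 × (+0.011) = -0.045760.
As a percentage: -4.5760%.

-4.58%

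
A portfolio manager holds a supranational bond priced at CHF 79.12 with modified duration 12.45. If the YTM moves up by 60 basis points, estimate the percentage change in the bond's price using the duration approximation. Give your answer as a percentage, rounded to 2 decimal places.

Duration approximation: ΔP/P ≈ -D_mod · Δy = -12.45 × (+0.006) = -0.074700.
As a percentage: -7.4700%.

-7.47%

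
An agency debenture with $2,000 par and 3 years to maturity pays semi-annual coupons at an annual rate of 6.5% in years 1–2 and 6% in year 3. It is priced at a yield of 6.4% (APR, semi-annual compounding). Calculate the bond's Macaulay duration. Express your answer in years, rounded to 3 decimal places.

2.774 years

Periodic yield y = 0.032. Discount each cash flow and weight by its period:
  t   CF        PV=CF/(1+0.032)^t    t·PV
  1        65.00        62.9845        62.9845
  2        65.00        61.0315       122.0630
  3        65.00        59.1390       177.4171
  4        65.00        57.3053       229.2211
  5        60.00        51.2570       256.2848
  6     2,060.00     1,705.2538    10,231.5231
  Σ                  1,996.9711    11,079.4935
Price P = Σ PV = 1,996.9711.
Macaulay duration = Σ(t·PV) / P = 11,079.4935 / 1,996.9711 = 5.54815 half-year periods.
In years: 5.54815 / 2 = 2.77407 years.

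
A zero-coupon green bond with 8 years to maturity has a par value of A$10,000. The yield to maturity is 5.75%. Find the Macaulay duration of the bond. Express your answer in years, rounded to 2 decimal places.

A zero-coupon bond has a single cash flow at maturity, so its Macaulay duration equals its maturity: 8 years.

8.00 years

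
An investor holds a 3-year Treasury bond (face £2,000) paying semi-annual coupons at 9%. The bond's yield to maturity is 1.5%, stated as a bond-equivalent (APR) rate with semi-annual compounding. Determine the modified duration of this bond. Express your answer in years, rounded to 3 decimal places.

Periodic yield y = 0.0075. First find Macaulay duration:
  t   CF        PV=CF/(1+0.0075)^t    t·PV
  1        90.00        89.3300        89.3300
  2        90.00        88.6650       177.3301
  3        90.00        88.0050       264.0150
  4        90.00        87.3499       349.3995
  5        90.00        86.6996       433.4981
  6     2,090.00     1,998.3703    11,990.2215
  Σ                  2,438.4198    13,303.7943
P = 2,438.4198; Macaulay duration = 13,303.7943 / 2,438.4198 = 5.45591 half-year periods = 2.72795 years.
Modified duration = D_Mac / (1 + y) = 2.72795 / 1.0075 = 2.70765 years.

2.708 years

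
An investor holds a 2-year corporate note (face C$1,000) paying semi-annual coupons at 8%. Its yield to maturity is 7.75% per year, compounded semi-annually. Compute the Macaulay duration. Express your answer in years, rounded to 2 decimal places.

1.89 years

Periodic yield y = 0.03875. Discount each cash flow and weight by its period:
  t   CF        PV=CF/(1+0.03875)^t    t·PV
  1        40.00        38.5078        38.5078
  2        40.00        37.0713        74.1426
  3        40.00        35.6884       107.0652
  4     1,040.00       893.2833     3,573.1330
  Σ                  1,004.5508     3,792.8486
Price P = Σ PV = 1,004.5508.
Macaulay duration = Σ(t·PV) / P = 3,792.8486 / 1,004.5508 = 3.77567 half-year periods.
In years: 3.77567 / 2 = 1.88783 years.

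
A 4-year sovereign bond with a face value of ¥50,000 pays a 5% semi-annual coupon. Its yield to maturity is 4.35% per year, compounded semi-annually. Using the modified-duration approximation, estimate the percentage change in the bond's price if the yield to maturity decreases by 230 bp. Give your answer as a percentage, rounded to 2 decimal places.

+8.28%

Periodic yield y = 0.02175. Modified duration first:
  t   CF        PV=CF/(1+0.02175)^t    t·PV
  1     1,250.00     1,223.3912     1,223.3912
  2     1,250.00     1,197.3489     2,394.6978
  3     1,250.00     1,171.8609     3,515.5828
  4     1,250.00     1,146.9155     4,587.6621
  5     1,250.00     1,122.5011     5,612.5056
  6     1,250.00     1,098.6064     6,591.6386
  7     1,250.00     1,075.2204     7,526.5427
  8    51,250.00    43,145.6185   345,164.9477
  Σ                 51,181.4630   376,616.9684
P = 51,181.4630; D_Mac = 7.35846 half-year periods = 3.67923 yrs; D_mod = 3.67923/(1+0.02175) = 3.60091 yrs.
ΔP/P ≈ -D_mod · Δy = -3.60091 × (-0.023) = +0.082821 = +8.2821%.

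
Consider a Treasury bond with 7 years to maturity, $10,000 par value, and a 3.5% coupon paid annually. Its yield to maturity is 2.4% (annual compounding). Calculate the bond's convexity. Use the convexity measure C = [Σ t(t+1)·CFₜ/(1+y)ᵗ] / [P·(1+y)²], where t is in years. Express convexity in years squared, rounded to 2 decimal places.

With y = 0.024:
  t   CF        PV=CF/(1+0.024)^t    t·PV        t(t+1)·PV
  1       350.00       341.7969       341.7969         683.5938
  2       350.00       333.7860       667.5720       2,002.7161
  3       350.00       325.9629       977.8887       3,911.5548
  4       350.00       318.3231     1,273.2926       6,366.4629
  5       350.00       310.8624     1,554.3122       9,325.8734
  6       350.00       303.5766     1,821.4596      12,750.2175
  7    10,350.00     8,766.7910    61,367.5370     490,940.2962
  Σ                 10,701.0990    68,003.8591     525,980.7147
P = 10,701.0990.
Convexity = Σ t(t+1)·PV / [P·(1+y)²] = 525,980.7147 / (10,701.0990 × 1.048576) = 46.87503.

46.88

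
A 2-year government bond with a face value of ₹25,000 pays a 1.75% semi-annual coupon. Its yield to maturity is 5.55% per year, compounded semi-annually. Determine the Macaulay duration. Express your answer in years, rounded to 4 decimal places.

Periodic yield y = 0.02775. Discount each cash flow and weight by its period:
  t   CF        PV=CF/(1+0.02775)^t    t·PV
  1       218.75       212.8436       212.8436
  2       218.75       207.0967       414.1933
  3       218.75       201.5049       604.5147
  4    25,218.75    22,603.3919    90,413.5675
  Σ                 23,224.8370    91,645.1191
Price P = Σ PV = 23,224.8370.
Macaulay duration = Σ(t·PV) / P = 91,645.1191 / 23,224.8370 = 3.94600 half-year periods.
In years: 3.94600 / 2 = 1.97300 years.

1.9730 years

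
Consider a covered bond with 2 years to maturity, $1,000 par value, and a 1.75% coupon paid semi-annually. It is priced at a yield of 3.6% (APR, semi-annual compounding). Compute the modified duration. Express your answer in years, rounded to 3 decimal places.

Periodic yield y = 0.018. First find Macaulay duration:
  t   CF        PV=CF/(1+0.018)^t    t·PV
  1         8.75         8.5953         8.5953
  2         8.75         8.4433        16.8866
  3         8.75         8.2940        24.8820
  4     1,008.75       939.2743     3,757.0972
  Σ                    964.6069     3,807.4611
P = 964.6069; Macaulay duration = 3,807.4611 / 964.6069 = 3.94716 half-year periods = 1.97358 years.
Modified duration = D_Mac / (1 + y) = 1.97358 / 1.018 = 1.93869 years.

1.939 years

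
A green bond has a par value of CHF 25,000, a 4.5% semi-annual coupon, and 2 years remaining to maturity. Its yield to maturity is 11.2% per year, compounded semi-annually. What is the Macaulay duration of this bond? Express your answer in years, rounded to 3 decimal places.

1.930 years

Periodic yield y = 0.056. Discount each cash flow and weight by its period:
  t   CF        PV=CF/(1+0.056)^t    t·PV
  1       562.50       532.6705       532.6705
  2       562.50       504.4228     1,008.8456
  3       562.50       477.6731     1,433.0193
  4    25,562.50    20,556.4281    82,225.7122
  Σ                 22,071.1944    85,200.2475
Price P = Σ PV = 22,071.1944.
Macaulay duration = Σ(t·PV) / P = 85,200.2475 / 22,071.1944 = 3.86025 half-year periods.
In years: 3.86025 / 2 = 1.93012 years.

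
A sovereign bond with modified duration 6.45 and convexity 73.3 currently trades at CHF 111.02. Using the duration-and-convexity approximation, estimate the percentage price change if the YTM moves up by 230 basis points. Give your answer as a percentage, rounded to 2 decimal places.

-12.90%

Duration effect: -D_mod·Δy = -6.45 × (+0.023) = -0.148350
Convexity effect: ½·C·(Δy)² = 0.5 × 73.3 × (0.023)² = +0.01938785
ΔP/P ≈ -0.148350 + 0.01938785 = -0.12896215
= -12.896215%.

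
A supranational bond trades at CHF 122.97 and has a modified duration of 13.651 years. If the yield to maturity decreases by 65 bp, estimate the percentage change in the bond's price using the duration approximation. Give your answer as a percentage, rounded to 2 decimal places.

Duration approximation: ΔP/P ≈ -D_mod · Δy = -13.651 × (-0.0065) = +0.0887315.
As a percentage: +8.87315%.

+8.87%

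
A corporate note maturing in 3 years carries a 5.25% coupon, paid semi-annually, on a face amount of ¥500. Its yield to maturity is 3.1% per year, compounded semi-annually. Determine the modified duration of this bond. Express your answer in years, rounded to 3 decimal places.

2.778 years

Periodic yield y = 0.0155. First find Macaulay duration:
  t   CF        PV=CF/(1+0.0155)^t    t·PV
  1       13.125        12.9247        12.9247
  2       13.125        12.7274        25.4548
  3       13.125        12.5331        37.5994
  4       13.125        12.3418        49.3673
  5       13.125        12.1535        60.7673
  6      513.125       467.8898     2,807.3390
  Σ                    530.5703     2,993.4524
P = 530.5703; Macaulay duration = 2,993.4524 / 530.5703 = 5.64195 half-year periods = 2.82098 years.
Modified duration = D_Mac / (1 + y) = 2.82098 / 1.0155 = 2.77792 years.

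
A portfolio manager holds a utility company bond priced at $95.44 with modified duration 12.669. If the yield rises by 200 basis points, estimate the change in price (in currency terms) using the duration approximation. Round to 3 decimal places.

Duration approximation: ΔP/P ≈ -D_mod · Δy = -12.669 × (+0.02) = -0.253380.
ΔP ≈ 95.44 × (-0.253380) = -24.1825872.

-$24.183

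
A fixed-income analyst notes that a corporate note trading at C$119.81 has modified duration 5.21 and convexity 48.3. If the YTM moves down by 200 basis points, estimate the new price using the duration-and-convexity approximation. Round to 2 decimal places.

Duration effect: -D_mod·Δy = -5.21 × (-0.02) = +0.104200
Convexity effect: ½·C·(Δy)² = 0.5 × 48.3 × (-0.02)² = +0.0096600
ΔP/P ≈ +0.104200 + 0.0096600 = +0.113860
New price ≈ 119.81 × (1 + 0.113860) = 133.4515666.

C$133.45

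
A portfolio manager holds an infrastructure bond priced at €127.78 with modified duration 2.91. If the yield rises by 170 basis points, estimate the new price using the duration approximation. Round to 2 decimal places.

€121.46

Duration approximation: ΔP/P ≈ -D_mod · Δy = -2.91 × (+0.017) = -0.049470.
New price ≈ 127.78 × (1 - 0.049470) = 121.4587234.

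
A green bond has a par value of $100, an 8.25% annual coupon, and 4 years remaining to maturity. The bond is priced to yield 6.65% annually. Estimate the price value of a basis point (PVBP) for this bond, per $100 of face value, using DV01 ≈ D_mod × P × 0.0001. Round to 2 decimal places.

$0.04

Periodic yield y = 0.0665.
  t   CF        PV=CF/(1+0.0665)^t    t·PV
  1         8.25         7.7356         7.7356
  2         8.25         7.2532        14.5065
  3         8.25         6.8010        20.4029
  4       108.25        83.6728       334.6913
  Σ                    105.4626       377.3363
P = 105.4626; D_Mac = 3.57791 yrs; D_mod = 3.35482 yrs.
DV01 ≈ 3.35482 × 105.4626 × 0.0001 = 0.035381.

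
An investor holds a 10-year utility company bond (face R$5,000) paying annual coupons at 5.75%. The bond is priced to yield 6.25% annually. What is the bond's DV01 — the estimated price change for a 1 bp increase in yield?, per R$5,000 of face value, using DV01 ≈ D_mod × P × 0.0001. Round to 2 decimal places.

Periodic yield y = 0.0625.
  t   CF        PV=CF/(1+0.0625)^t    t·PV
  1       287.50       270.5882       270.5882
  2       287.50       254.6713       509.3426
  3       287.50       239.6906       719.0719
  4       287.50       225.5912       902.3647
  5       287.50       212.3211     1,061.6055
  6       287.50       199.8316     1,198.9897
  7       287.50       188.0768     1,316.5378
  8       287.50       177.0135     1,416.1078
  9       287.50       166.6009     1,499.4083
  10    5,287.50     2,883.7725    28,837.7248
  Σ                  4,818.1577    37,731.7413
P = 4,818.1577; D_Mac = 7.83116 yrs; D_mod = 7.37050 yrs.
DV01 ≈ 7.37050 × 4,818.1577 × 0.0001 = 3.551223.

R$3.55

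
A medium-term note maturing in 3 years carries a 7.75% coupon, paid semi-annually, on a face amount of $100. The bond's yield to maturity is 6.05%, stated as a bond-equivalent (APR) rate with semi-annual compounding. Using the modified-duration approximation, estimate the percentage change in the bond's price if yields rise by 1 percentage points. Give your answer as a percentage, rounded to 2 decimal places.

Periodic yield y = 0.03025. Modified duration first:
  t   CF        PV=CF/(1+0.03025)^t    t·PV
  1        3.875         3.7612         3.7612
  2        3.875         3.6508         7.3016
  3        3.875         3.5436        10.6308
  4        3.875         3.4395        13.7582
  5        3.875         3.3386        16.6928
  6      103.875        86.8671       521.2026
  Σ                    104.6008       573.3471
P = 104.6008; D_Mac = 5.48129 half-year periods = 2.74064 yrs; D_mod = 2.74064/(1+0.03025) = 2.66017 yrs.
ΔP/P ≈ -D_mod · Δy = -2.66017 × (+0.01) = -0.026602 = -2.6602%.

-2.66%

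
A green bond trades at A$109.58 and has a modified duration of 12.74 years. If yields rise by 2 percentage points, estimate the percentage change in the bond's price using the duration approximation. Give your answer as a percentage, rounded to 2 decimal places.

-25.48%

Duration approximation: ΔP/P ≈ -D_mod · Δy = -12.74 × (+0.02) = -0.254800.
As a percentage: -25.4800%.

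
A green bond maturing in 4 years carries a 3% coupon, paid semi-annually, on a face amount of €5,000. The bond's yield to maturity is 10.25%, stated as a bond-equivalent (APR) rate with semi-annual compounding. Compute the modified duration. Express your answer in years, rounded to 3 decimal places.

Periodic yield y = 0.05125. First find Macaulay duration:
  t   CF        PV=CF/(1+0.05125)^t    t·PV
  1        75.00        71.3436        71.3436
  2        75.00        67.8655       135.7311
  3        75.00        64.5570       193.6710
  4        75.00        61.4097       245.6389
  5        75.00        58.4159       292.0796
  6        75.00        55.5681       333.4083
  7        75.00        52.8590       370.0132
  8     5,075.00     3,402.4204    27,219.3634
  Σ                  3,834.4393    28,861.2491
P = 3,834.4393; Macaulay duration = 28,861.2491 / 3,834.4393 = 7.52685 half-year periods = 3.76342 years.
Modified duration = D_Mac / (1 + y) = 3.76342 / 1.05125 = 3.57995 years.

3.580 years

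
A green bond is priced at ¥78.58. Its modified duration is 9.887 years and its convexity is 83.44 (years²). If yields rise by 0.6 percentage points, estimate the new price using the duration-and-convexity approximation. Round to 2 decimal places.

Duration effect: -D_mod·Δy = -9.887 × (+0.006) = -0.059322
Convexity effect: ½·C·(Δy)² = 0.5 × 83.44 × (0.006)² = +0.00150192
ΔP/P ≈ -0.059322 + 0.00150192 = -0.05782008
New price ≈ 78.58 × (1 - 0.05782008) = 74.0364981136.

¥74.04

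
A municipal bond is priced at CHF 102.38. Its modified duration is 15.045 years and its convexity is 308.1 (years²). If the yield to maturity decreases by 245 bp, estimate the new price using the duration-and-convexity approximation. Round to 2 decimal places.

Duration effect: -D_mod·Δy = -15.045 × (-0.0245) = +0.3686025
Convexity effect: ½·C·(Δy)² = 0.5 × 308.1 × (-0.0245)² = +0.0924685125
ΔP/P ≈ +0.3686025 + 0.0924685125 = +0.4610710125
New price ≈ 102.38 × (1 + 0.4610710125) = 149.58445025975.

CHF 149.58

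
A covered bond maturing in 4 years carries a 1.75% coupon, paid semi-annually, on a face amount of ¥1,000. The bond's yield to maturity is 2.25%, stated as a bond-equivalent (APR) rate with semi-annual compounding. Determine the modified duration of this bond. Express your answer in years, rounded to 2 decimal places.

3.84 years

Periodic yield y = 0.01125. First find Macaulay duration:
  t   CF        PV=CF/(1+0.01125)^t    t·PV
  1         8.75         8.6527         8.6527
  2         8.75         8.5564        17.1128
  3         8.75         8.4612        25.3836
  4         8.75         8.3671        33.4683
  5         8.75         8.2740        41.3700
  6         8.75         8.1820        49.0917
  7         8.75         8.0909        56.6365
  8     1,008.75       922.3915     7,379.1316
  Σ                    980.9757     7,610.8472
P = 980.9757; Macaulay duration = 7,610.8472 / 980.9757 = 7.75845 half-year periods = 3.87922 years.
Modified duration = D_Mac / (1 + y) = 3.87922 / 1.01125 = 3.83607 years.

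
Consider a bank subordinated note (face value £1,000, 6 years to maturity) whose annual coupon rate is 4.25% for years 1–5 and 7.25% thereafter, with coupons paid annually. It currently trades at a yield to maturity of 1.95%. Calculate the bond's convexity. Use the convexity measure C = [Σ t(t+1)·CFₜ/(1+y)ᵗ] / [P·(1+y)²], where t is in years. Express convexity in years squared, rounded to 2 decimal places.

35.69

With y = 0.0195:
  t   CF        PV=CF/(1+0.0195)^t    t·PV        t(t+1)·PV
  1        42.50        41.6871        41.6871          83.3742
  2        42.50        40.8898        81.7795         245.3385
  3        42.50        40.1077       120.3230         481.2918
  4        42.50        39.3405       157.3620         786.8102
  5        42.50        38.5880       192.9402       1,157.6414
  6     1,072.50       955.1551     5,730.9309      40,116.5162
  Σ                  1,155.7682     6,325.0227      42,870.9723
P = 1,155.7682.
Convexity = Σ t(t+1)·PV / [P·(1+y)²] = 42,870.9723 / (1,155.7682 × 1.039380) = 35.68766.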